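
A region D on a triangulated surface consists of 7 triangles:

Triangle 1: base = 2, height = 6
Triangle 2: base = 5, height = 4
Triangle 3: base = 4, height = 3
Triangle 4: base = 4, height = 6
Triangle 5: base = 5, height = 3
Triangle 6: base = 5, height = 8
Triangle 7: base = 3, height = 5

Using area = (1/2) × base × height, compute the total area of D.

(1/2)×2×6 + (1/2)×5×4 + (1/2)×4×3 + (1/2)×4×6 + (1/2)×5×3 + (1/2)×5×8 + (1/2)×3×5 = 69.0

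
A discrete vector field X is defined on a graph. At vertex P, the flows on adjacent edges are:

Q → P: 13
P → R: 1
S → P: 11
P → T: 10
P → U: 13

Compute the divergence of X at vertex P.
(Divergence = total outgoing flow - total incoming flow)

Divergence = sum of outgoing flows = (-13) + 1 + (-11) + 10 + 13 = 0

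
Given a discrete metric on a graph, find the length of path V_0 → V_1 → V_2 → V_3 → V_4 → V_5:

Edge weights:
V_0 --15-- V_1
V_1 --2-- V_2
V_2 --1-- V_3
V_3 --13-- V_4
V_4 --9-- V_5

Arc length = 15 + 2 + 1 + 13 + 9 = 40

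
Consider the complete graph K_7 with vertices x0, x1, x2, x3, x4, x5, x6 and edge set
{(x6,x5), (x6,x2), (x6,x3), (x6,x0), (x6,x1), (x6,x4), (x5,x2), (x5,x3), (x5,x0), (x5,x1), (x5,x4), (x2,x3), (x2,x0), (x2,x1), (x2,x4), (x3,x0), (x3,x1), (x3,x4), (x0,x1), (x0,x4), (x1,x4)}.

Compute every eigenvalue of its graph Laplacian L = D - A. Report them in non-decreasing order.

For the complete graph K_n, L = nI − J (J = all-ones matrix). J has eigenvalues n (once, eigenvector 𝟙) and 0 (multiplicity n−1), so L has eigenvalues 0 (once) and n (multiplicity n−1). Here n = 7: eigenvalue 0 once and 7 with multiplicity 6.
Laplacian eigenvalues (increasing order): [0.0, 7.0, 7.0, 7.0, 7.0, 7.0, 7.0]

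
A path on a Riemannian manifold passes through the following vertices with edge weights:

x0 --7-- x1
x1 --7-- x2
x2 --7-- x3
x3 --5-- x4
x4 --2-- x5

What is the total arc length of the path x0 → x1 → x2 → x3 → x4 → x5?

Arc length = 7 + 7 + 7 + 5 + 2 = 28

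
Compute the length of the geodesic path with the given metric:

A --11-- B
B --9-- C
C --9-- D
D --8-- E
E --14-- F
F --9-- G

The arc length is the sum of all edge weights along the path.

Arc length = 11 + 9 + 9 + 8 + 14 + 9 = 60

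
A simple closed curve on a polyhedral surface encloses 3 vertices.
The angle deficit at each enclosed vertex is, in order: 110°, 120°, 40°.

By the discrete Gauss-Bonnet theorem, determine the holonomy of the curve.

Holonomy = total enclosed curvature = 110° + 120° + 40° = 270°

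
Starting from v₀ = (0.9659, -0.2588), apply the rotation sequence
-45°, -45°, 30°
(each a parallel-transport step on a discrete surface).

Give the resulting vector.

Total rotation: (-45°) + (-45°) + 30° = -60°. Final vector: (0.2588, -0.9659)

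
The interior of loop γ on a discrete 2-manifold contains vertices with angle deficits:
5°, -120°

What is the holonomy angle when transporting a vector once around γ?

Holonomy = total enclosed curvature = 5° + (-120°) = -115°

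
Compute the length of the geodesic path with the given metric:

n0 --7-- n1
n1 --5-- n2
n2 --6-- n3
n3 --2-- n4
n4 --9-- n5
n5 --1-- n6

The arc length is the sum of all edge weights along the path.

Arc length = 7 + 5 + 6 + 2 + 9 + 1 = 30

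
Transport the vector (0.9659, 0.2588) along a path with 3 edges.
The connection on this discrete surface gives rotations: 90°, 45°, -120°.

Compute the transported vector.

Total rotation: 90° + 45° + (-120°) = 15°. Final vector: (0.8660, 0.5000)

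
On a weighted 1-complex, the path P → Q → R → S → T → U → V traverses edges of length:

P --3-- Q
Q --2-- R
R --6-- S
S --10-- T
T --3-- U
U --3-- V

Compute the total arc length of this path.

Arc length = 3 + 2 + 6 + 10 + 3 + 3 = 27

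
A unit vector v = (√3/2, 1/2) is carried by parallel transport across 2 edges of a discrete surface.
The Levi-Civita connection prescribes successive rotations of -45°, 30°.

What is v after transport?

Total rotation: (-45°) + 30° = -15°. Final vector: (0.9659, 0.2588)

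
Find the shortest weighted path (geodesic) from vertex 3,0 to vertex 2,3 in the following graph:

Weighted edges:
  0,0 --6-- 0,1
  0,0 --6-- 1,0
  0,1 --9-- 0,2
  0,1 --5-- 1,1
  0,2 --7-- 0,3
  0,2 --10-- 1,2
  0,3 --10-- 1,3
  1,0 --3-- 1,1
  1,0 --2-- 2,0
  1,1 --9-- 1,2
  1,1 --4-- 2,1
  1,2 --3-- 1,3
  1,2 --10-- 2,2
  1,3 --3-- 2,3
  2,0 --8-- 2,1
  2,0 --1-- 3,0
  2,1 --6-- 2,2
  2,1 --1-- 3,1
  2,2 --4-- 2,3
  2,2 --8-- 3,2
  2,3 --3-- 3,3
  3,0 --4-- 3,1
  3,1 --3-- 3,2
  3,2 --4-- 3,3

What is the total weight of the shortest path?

Shortest path: 3,0 → 3,1 → 3,2 → 3,3 → 2,3, total weight = 14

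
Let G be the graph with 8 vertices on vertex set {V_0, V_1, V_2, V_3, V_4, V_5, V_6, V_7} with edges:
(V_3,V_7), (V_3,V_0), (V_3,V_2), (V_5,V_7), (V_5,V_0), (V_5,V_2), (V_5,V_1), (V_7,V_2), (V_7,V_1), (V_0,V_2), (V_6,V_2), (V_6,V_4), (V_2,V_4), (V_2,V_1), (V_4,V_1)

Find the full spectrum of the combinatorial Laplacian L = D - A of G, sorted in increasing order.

Degrees: deg(V_0) = 3, deg(V_1) = 4, deg(V_2) = 7, deg(V_3) = 3, deg(V_4) = 3, deg(V_5) = 4, deg(V_6) = 2, deg(V_7) = 4.
L = D − A with rows/columns ordered (V_0, V_1, V_2, V_3, V_4, V_5, V_6, V_7):
  [ 3,  0, -1, -1,  0, -1,  0,  0]
  [ 0,  4, -1,  0, -1, -1,  0, -1]
  [-1, -1,  7, -1, -1, -1, -1, -1]
  [-1,  0, -1,  3,  0,  0,  0, -1]
  [ 0, -1, -1,  0,  3,  0, -1,  0]
  [-1, -1, -1,  0,  0,  4,  0, -1]
  [ 0,  0, -1,  0, -1,  0,  2,  0]
  [ 0, -1, -1, -1,  0, -1,  0,  4]
Characteristic polynomial: det(λI − L) = λ(λ² − 5λ + 5)(λ² − 8λ + 14)(λ² − 9λ + 19)(λ − 8).
Roots: λ = 0; (λ² − 5λ + 5) = 0 ⇒ λ = (5 ± √5)/2 ≈ 1.382, 3.618; (λ² − 8λ + 14) = 0 ⇒ λ = 4 ± √2 ≈ 2.5858, 5.4142; (λ² − 9λ + 19) = 0 ⇒ λ = (9 ± √5)/2 ≈ 3.382, 5.618; (λ − 8) = 0 ⇒ λ = 8.
(Check: the roots sum (with multiplicity) to 30, matching trace L = Σdeg = 2·15 = 30.)
Laplacian eigenvalues (increasing order): [0.0, 1.382, 2.5858, 3.382, 3.618, 5.4142, 5.618, 8.0]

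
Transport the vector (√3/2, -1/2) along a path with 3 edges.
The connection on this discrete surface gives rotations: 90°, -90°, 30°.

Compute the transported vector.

Total rotation: 90° + (-90°) + 30° = 30°. Final vector: (1, 0)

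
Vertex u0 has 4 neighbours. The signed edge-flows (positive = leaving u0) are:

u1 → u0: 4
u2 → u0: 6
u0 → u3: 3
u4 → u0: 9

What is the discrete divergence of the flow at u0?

Divergence = sum of outgoing flows = (-4) + (-6) + 3 + (-9) = -16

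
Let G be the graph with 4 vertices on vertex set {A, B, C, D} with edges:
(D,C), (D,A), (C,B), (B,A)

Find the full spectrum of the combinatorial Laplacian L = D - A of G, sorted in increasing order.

Degrees: deg(A) = 2, deg(B) = 2, deg(C) = 2, deg(D) = 2.
L = D − A with rows/columns ordered (A, B, C, D):
  [ 2, -1,  0, -1]
  [-1,  2, -1,  0]
  [ 0, -1,  2, -1]
  [-1,  0, -1,  2]
Characteristic polynomial: det(λI − L) = λ(λ − 2)²(λ − 4).
Roots: λ = 0; (λ − 2) = 0 ⇒ λ = 2 (multiplicity 2); (λ − 4) = 0 ⇒ λ = 4.
(Check: the roots sum (with multiplicity) to 8, matching trace L = Σdeg = 2·4 = 8.)
Laplacian eigenvalues (increasing order): [0.0, 2.0, 2.0, 4.0]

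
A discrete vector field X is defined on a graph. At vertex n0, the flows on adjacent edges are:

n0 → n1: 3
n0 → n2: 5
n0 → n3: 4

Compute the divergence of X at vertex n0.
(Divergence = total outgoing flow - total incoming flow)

Divergence = sum of outgoing flows = 3 + 5 + 4 = 12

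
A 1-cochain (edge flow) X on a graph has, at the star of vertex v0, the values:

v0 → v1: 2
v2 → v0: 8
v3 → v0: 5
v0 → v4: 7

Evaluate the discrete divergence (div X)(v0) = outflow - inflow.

Divergence = sum of outgoing flows = 2 + (-8) + (-5) + 7 = -4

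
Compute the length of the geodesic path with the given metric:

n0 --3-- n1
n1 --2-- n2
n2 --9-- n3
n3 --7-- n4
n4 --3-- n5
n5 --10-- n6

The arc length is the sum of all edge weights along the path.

Arc length = 3 + 2 + 9 + 7 + 3 + 10 = 34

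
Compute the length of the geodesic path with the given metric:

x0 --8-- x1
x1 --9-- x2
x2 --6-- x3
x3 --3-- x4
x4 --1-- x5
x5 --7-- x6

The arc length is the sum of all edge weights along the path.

Arc length = 8 + 9 + 6 + 3 + 1 + 7 = 34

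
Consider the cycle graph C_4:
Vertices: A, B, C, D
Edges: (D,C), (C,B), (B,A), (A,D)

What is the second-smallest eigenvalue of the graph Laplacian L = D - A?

The cycle graph C_n has Laplacian eigenvalues λ_k = 2 − 2cos(2πk/n), k = 0, 1, …, n−1. Here n = 4:
k=0: 2 − 2cos(0) = 0.0; k=1: 2 − 2cos(π/2) = 2.0; k=2: 2 − 2cos(π) = 4.0; k=3: 2 − 2cos(3π/2) = 2.0.
Laplacian eigenvalues: [0.0, 2.0, 2.0, 4.0]. Algebraic connectivity (smallest non-zero eigenvalue) = 2.0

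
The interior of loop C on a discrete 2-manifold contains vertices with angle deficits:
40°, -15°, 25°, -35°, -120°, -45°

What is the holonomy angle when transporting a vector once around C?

Holonomy = total enclosed curvature = 40° + (-15°) + 25° + (-35°) + (-120°) + (-45°) = -150°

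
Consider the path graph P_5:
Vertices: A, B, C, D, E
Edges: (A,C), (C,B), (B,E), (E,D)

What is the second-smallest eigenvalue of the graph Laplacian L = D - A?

The path graph P_n has Laplacian eigenvalues λ_k = 2 − 2cos(kπ/n), k = 0, 1, …, n−1. Here n = 5:
k=0: 2 − 2cos(0) = 0.0; k=1: 2 − 2cos(π/5) = 0.382; k=2: 2 − 2cos(2π/5) = 1.382; k=3: 2 − 2cos(3π/5) = 2.618; k=4: 2 − 2cos(4π/5) = 3.618.
Laplacian eigenvalues: [0.0, 0.382, 1.382, 2.618, 3.618]. Algebraic connectivity (smallest non-zero eigenvalue) = 0.382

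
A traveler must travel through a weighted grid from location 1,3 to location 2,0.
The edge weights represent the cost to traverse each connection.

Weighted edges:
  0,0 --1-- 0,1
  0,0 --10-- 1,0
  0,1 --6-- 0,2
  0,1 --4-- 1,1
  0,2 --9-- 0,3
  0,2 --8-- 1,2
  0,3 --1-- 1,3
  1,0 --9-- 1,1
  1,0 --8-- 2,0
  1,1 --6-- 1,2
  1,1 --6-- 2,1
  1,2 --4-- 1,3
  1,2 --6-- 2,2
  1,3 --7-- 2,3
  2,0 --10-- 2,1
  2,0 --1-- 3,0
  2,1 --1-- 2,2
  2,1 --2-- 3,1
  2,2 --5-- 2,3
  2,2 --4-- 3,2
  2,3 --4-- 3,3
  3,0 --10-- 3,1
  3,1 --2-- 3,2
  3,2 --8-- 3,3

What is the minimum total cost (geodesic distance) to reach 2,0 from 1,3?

Shortest path: 1,3 → 1,2 → 2,2 → 2,1 → 2,0, total weight = 21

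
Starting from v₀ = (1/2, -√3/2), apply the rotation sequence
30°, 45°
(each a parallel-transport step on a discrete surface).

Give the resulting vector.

Total rotation: 30° + 45° = 75°. Final vector: (0.9659, 0.2588)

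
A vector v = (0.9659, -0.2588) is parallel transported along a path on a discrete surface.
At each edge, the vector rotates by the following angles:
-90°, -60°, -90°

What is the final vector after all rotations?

Total rotation: (-90°) + (-60°) + (-90°) = -240° ≡ 120° (mod 360°). Final vector: (-0.2588, 0.9659)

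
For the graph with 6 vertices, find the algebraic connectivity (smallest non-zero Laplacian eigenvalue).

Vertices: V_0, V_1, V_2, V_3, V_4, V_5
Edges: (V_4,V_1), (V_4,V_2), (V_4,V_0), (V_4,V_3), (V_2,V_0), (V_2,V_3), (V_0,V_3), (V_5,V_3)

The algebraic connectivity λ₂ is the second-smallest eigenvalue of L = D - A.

Degrees: deg(V_0) = 3, deg(V_1) = 1, deg(V_2) = 3, deg(V_3) = 4, deg(V_4) = 4, deg(V_5) = 1.
L = D − A with rows/columns ordered (V_0, V_1, V_2, V_3, V_4, V_5):
  [ 3,  0, -1, -1, -1,  0]
  [ 0,  1,  0,  0, -1,  0]
  [-1,  0,  3, -1, -1,  0]
  [-1,  0, -1,  4, -1, -1]
  [-1, -1, -1, -1,  4,  0]
  [ 0,  0,  0, -1,  0,  1]
Characteristic polynomial: det(λI − L) = λ(λ² − 6λ + 4)(λ² − 6λ + 6)(λ − 4).
Roots: λ = 0; (λ² − 6λ + 4) = 0 ⇒ λ = 3 ± √5 ≈ 0.7639, 5.2361; (λ² − 6λ + 6) = 0 ⇒ λ = 3 ± √3 ≈ 1.2679, 4.7321; (λ − 4) = 0 ⇒ λ = 4.
(Check: the roots sum (with multiplicity) to 16, matching trace L = Σdeg = 2·8 = 16.)
Laplacian eigenvalues: [0.0, 0.7639, 1.2679, 4.0, 4.7321, 5.2361]. Algebraic connectivity (smallest non-zero eigenvalue) = 0.7639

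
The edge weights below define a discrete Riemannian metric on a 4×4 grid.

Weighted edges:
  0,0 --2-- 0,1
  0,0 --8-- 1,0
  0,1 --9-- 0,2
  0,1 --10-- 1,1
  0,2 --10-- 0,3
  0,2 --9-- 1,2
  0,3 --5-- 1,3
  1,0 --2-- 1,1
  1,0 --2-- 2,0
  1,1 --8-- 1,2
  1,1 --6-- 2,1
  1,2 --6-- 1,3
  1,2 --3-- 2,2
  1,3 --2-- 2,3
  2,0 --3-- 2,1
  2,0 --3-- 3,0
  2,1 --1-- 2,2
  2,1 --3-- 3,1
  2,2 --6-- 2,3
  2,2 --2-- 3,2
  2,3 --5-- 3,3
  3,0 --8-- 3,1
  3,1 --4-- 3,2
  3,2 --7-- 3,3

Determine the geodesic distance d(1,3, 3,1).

Shortest path: 1,3 → 2,3 → 2,2 → 2,1 → 3,1, total weight = 12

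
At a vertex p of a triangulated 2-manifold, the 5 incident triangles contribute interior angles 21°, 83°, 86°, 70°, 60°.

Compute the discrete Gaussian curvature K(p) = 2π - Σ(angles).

Sum of angles = 320°. K = 360° - 320° = 40° = 2π/9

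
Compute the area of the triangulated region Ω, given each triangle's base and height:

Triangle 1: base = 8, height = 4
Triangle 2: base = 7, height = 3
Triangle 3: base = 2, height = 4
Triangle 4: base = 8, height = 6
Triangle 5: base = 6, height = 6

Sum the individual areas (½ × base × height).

(1/2)×8×4 + (1/2)×7×3 + (1/2)×2×4 + (1/2)×8×6 + (1/2)×6×6 = 72.5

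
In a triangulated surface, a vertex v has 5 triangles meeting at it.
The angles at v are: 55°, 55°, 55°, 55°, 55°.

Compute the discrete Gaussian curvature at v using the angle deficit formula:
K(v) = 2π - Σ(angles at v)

Sum of angles = 275°. K = 360° - 275° = 85° = 17π/36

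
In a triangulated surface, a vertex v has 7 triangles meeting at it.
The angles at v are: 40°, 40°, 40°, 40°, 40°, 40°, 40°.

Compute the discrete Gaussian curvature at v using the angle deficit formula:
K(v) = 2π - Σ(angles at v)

Sum of angles = 280°. K = 360° - 280° = 80° = 4π/9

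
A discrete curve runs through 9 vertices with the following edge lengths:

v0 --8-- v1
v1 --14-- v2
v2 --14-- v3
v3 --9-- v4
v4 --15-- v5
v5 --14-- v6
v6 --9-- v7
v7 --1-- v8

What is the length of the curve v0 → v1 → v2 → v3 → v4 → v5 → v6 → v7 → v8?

Arc length = 8 + 14 + 14 + 9 + 15 + 14 + 9 + 1 = 84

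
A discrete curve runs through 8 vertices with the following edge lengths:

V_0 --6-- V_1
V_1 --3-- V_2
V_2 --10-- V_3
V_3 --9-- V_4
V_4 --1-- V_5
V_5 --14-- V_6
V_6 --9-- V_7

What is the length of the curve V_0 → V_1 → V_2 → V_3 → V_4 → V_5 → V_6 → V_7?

Arc length = 6 + 3 + 10 + 9 + 1 + 14 + 9 = 52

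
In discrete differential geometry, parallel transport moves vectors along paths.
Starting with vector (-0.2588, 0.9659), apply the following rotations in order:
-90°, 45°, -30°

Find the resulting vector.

Total rotation: (-90°) + 45° + (-30°) = -75°. Final vector: (0.8660, 0.5000)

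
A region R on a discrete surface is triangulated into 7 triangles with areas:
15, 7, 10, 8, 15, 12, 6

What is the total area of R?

15 + 7 + 10 + 8 + 15 + 12 + 6 = 73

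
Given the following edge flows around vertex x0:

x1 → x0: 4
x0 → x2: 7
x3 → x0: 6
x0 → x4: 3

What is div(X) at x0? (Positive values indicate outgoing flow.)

Divergence = sum of outgoing flows = (-4) + 7 + (-6) + 3 = 0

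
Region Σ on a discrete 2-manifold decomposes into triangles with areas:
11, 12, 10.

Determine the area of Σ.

11 + 12 + 10 = 33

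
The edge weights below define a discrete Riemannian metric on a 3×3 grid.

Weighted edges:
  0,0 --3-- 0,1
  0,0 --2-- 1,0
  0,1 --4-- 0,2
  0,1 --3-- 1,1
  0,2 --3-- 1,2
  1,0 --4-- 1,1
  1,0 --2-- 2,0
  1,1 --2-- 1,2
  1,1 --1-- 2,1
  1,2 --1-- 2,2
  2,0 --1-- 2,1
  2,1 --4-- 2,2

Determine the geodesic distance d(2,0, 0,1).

Shortest path: 2,0 → 2,1 → 1,1 → 0,1, total weight = 5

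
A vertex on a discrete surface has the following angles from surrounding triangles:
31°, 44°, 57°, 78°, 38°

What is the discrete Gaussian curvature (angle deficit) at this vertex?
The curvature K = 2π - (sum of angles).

Sum of angles = 248°. K = 360° - 248° = 112° = 28π/45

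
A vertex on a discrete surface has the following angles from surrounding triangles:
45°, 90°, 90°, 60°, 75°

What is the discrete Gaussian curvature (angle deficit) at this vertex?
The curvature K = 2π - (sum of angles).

Sum of angles = 360°. K = 360° - 360° = 0°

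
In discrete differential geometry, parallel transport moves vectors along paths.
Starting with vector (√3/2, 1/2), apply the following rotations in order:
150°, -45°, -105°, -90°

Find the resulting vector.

Total rotation: 150° + (-45°) + (-105°) + (-90°) = -90°. Final vector: (0.5000, -0.8660)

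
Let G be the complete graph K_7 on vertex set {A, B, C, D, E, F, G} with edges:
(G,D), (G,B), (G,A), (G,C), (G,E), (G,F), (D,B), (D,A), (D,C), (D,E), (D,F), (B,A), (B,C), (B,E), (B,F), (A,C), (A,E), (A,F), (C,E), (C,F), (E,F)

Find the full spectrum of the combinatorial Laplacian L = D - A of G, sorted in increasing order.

For the complete graph K_n, L = nI − J (J = all-ones matrix). J has eigenvalues n (once, eigenvector 𝟙) and 0 (multiplicity n−1), so L has eigenvalues 0 (once) and n (multiplicity n−1). Here n = 7: eigenvalue 0 once and 7 with multiplicity 6.
Laplacian eigenvalues (increasing order): [0.0, 7.0, 7.0, 7.0, 7.0, 7.0, 7.0]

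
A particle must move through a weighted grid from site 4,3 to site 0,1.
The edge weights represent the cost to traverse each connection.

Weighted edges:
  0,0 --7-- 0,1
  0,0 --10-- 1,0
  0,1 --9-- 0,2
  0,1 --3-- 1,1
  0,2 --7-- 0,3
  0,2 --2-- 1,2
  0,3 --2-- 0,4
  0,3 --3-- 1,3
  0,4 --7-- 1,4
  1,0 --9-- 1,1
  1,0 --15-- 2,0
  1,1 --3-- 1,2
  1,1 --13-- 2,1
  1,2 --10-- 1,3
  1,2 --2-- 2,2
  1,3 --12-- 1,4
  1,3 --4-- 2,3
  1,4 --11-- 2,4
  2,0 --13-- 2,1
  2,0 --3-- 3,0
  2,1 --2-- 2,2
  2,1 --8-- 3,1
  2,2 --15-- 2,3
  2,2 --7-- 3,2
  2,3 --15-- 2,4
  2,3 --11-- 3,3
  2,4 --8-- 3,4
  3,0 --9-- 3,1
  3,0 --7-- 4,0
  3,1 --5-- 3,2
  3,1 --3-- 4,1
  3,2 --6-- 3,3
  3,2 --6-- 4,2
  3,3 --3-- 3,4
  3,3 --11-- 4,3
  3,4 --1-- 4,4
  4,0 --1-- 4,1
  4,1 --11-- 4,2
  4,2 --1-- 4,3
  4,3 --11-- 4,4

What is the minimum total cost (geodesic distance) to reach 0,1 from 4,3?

Shortest path: 4,3 → 4,2 → 3,2 → 2,2 → 1,2 → 1,1 → 0,1, total weight = 22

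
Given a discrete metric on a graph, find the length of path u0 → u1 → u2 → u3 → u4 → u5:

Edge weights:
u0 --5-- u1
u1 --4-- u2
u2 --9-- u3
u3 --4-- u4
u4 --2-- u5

Arc length = 5 + 4 + 9 + 4 + 2 = 24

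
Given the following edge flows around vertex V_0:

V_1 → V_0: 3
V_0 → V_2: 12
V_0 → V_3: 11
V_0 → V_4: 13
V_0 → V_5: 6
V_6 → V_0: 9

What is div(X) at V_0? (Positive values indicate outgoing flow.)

Divergence = sum of outgoing flows = (-3) + 12 + 11 + 13 + 6 + (-9) = 30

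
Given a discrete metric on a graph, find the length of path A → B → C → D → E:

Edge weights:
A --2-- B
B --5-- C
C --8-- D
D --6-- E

Arc length = 2 + 5 + 8 + 6 = 21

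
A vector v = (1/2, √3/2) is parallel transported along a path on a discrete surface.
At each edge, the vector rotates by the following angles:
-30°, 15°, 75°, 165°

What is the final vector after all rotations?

Total rotation: (-30°) + 15° + 75° + 165° = 225° ≡ -135° (mod 360°). Final vector: (0.2588, -0.9659)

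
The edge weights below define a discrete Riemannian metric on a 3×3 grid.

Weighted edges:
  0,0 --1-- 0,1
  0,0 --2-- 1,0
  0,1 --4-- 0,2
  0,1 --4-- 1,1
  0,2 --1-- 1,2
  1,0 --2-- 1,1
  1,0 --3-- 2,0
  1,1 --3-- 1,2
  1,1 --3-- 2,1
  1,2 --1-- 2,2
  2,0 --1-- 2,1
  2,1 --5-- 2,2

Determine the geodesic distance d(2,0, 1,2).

Shortest path: 2,0 → 2,1 → 1,1 → 1,2, total weight = 7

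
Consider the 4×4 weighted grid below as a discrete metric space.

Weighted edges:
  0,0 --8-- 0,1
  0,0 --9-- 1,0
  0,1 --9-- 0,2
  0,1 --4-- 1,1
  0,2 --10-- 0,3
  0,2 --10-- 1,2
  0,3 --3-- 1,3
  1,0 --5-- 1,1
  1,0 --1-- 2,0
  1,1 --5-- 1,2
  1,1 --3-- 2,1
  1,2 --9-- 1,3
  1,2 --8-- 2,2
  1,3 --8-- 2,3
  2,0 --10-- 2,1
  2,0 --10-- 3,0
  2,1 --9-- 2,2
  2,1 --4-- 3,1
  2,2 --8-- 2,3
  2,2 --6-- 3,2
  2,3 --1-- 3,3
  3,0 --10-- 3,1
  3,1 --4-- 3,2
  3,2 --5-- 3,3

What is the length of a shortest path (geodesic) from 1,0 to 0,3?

Shortest path: 1,0 → 1,1 → 1,2 → 1,3 → 0,3, total weight = 22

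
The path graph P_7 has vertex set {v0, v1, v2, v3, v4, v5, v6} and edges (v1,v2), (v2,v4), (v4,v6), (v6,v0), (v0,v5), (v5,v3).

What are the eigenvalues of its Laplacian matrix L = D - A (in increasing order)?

The path graph P_n has Laplacian eigenvalues λ_k = 2 − 2cos(kπ/n), k = 0, 1, …, n−1. Here n = 7:
k=0: 2 − 2cos(0) = 0.0; k=1: 2 − 2cos(π/7) = 0.1981; k=2: 2 − 2cos(2π/7) = 0.753; k=3: 2 − 2cos(3π/7) = 1.555; k=4: 2 − 2cos(4π/7) = 2.445; k=5: 2 − 2cos(5π/7) = 3.247; k=6: 2 − 2cos(6π/7) = 3.8019.
Laplacian eigenvalues (increasing order): [0.0, 0.1981, 0.753, 1.555, 2.445, 3.247, 3.8019]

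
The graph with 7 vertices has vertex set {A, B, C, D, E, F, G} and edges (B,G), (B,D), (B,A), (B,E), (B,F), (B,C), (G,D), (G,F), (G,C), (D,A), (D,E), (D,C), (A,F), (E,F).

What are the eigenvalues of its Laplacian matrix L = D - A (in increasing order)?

Degrees: deg(A) = 3, deg(B) = 6, deg(C) = 3, deg(D) = 5, deg(E) = 3, deg(F) = 4, deg(G) = 4.
L = D − A with rows/columns ordered (A, B, C, D, E, F, G):
  [ 3, -1,  0, -1,  0, -1,  0]
  [-1,  6, -1, -1, -1, -1, -1]
  [ 0, -1,  3, -1,  0,  0, -1]
  [-1, -1, -1,  5, -1,  0, -1]
  [ 0, -1,  0, -1,  3, -1,  0]
  [-1, -1,  0,  0, -1,  4, -1]
  [ 0, -1, -1, -1,  0, -1,  4]
Characteristic polynomial: det(λI − L) = λ(λ² − 9λ + 16)(λ − 3)(λ − 4)(λ − 5)(λ − 7).
Roots: λ = 0; (λ² − 9λ + 16) = 0 ⇒ λ = (9 ± √17)/2 ≈ 2.4384, 6.5616; (λ − 3) = 0 ⇒ λ = 3; (λ − 4) = 0 ⇒ λ = 4; (λ − 5) = 0 ⇒ λ = 5; (λ − 7) = 0 ⇒ λ = 7.
(Check: the roots sum (with multiplicity) to 28, matching trace L = Σdeg = 2·14 = 28.)
Laplacian eigenvalues (increasing order): [0.0, 2.4384, 3.0, 4.0, 5.0, 6.5616, 7.0]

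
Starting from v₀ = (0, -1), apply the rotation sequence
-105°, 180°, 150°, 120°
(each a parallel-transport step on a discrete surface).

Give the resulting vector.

Total rotation: (-105°) + 180° + 150° + 120° = 345° ≡ -15° (mod 360°). Final vector: (-0.2588, -0.9659)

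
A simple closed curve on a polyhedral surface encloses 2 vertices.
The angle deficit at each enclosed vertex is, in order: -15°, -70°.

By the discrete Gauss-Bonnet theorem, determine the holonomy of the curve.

Holonomy = total enclosed curvature = (-15°) + (-70°) = -85°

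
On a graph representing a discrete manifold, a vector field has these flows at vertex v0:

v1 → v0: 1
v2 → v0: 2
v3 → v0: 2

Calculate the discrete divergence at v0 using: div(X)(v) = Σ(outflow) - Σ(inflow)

Divergence = sum of outgoing flows = (-1) + (-2) + (-2) = -5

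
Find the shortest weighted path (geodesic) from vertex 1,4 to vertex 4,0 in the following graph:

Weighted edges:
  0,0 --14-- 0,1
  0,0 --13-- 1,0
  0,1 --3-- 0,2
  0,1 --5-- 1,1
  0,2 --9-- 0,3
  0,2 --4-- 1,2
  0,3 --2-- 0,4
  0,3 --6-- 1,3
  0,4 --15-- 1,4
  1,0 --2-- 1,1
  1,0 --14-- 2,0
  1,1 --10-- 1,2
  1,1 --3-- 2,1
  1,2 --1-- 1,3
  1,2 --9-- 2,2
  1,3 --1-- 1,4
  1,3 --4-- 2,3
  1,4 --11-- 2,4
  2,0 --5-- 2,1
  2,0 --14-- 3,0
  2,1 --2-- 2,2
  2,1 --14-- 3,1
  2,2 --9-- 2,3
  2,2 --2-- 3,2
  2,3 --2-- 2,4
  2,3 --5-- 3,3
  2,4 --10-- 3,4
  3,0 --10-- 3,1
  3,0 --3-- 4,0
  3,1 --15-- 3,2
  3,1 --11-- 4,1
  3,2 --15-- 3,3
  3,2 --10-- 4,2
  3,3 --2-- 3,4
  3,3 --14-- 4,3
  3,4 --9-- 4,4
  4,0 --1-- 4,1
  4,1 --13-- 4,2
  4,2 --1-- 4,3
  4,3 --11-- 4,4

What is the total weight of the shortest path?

Shortest path: 1,4 → 1,3 → 1,2 → 2,2 → 2,1 → 2,0 → 3,0 → 4,0, total weight = 35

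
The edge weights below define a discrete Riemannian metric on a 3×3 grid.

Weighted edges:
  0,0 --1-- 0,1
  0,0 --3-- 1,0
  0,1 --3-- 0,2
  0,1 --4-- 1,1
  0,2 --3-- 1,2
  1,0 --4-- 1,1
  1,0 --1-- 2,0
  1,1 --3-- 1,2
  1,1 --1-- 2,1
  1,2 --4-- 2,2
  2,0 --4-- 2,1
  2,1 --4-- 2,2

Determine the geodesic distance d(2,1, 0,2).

Shortest path: 2,1 → 1,1 → 1,2 → 0,2, total weight = 7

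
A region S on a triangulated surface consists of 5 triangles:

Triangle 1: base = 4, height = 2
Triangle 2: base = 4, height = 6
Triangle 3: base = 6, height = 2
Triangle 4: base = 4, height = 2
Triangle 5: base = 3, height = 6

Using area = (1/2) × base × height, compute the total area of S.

(1/2)×4×2 + (1/2)×4×6 + (1/2)×6×2 + (1/2)×4×2 + (1/2)×3×6 = 35.0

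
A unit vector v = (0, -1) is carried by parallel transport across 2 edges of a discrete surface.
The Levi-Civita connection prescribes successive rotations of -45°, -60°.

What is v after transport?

Total rotation: (-45°) + (-60°) = -105°. Final vector: (-0.9659, 0.2588)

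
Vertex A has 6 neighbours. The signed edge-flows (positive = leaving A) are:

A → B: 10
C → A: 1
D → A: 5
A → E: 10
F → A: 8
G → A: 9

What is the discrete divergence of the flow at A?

Divergence = sum of outgoing flows = 10 + (-1) + (-5) + 10 + (-8) + (-9) = -3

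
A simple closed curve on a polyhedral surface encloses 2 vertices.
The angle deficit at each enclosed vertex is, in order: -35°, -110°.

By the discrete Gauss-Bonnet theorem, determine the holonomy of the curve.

Holonomy = total enclosed curvature = (-35°) + (-110°) = -145°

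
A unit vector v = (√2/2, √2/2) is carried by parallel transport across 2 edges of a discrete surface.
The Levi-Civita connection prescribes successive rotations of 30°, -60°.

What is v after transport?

Total rotation: 30° + (-60°) = -30°. Final vector: (0.9659, 0.2588)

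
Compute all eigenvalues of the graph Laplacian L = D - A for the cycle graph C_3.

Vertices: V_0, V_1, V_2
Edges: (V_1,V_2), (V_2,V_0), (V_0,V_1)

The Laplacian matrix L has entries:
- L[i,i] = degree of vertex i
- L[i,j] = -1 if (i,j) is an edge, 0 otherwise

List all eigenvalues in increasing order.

The cycle graph C_n has Laplacian eigenvalues λ_k = 2 − 2cos(2πk/n), k = 0, 1, …, n−1. Here n = 3:
k=0: 2 − 2cos(0) = 0.0; k=1: 2 − 2cos(2π/3) = 3.0; k=2: 2 − 2cos(4π/3) = 3.0.
Laplacian eigenvalues (increasing order): [0.0, 3.0, 3.0]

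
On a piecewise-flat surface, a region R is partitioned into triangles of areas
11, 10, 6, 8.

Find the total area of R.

11 + 10 + 6 + 8 = 35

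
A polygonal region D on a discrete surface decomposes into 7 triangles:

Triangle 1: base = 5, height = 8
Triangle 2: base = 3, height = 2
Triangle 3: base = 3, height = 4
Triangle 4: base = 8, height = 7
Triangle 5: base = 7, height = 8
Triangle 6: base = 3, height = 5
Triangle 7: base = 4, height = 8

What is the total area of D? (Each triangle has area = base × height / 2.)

(1/2)×5×8 + (1/2)×3×2 + (1/2)×3×4 + (1/2)×8×7 + (1/2)×7×8 + (1/2)×3×5 + (1/2)×4×8 = 108.5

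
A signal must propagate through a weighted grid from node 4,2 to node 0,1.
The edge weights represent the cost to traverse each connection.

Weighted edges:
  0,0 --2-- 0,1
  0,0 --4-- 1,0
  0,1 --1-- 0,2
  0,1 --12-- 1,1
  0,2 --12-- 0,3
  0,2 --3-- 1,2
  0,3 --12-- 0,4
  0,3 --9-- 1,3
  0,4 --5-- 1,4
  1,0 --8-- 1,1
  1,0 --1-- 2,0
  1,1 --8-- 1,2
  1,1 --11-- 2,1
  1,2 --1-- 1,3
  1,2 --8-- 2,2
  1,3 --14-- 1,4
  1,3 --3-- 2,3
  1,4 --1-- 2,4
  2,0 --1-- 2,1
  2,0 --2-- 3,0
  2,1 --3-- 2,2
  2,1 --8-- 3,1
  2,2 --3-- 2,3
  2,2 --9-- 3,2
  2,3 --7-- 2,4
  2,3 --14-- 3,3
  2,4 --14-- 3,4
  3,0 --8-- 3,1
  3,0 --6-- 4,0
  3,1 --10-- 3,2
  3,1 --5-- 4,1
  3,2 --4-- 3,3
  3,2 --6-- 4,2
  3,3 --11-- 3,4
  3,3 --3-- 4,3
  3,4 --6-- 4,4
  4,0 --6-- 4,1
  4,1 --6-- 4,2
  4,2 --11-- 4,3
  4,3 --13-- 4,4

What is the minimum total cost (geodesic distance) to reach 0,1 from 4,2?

Shortest path: 4,2 → 3,2 → 2,2 → 2,1 → 2,0 → 1,0 → 0,0 → 0,1, total weight = 26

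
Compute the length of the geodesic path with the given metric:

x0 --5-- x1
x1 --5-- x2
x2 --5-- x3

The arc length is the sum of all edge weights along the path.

Arc length = 5 + 5 + 5 = 15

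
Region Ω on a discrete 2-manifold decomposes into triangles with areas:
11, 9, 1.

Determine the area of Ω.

11 + 9 + 1 = 21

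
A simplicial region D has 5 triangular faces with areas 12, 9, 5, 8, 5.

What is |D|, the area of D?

12 + 9 + 5 + 8 + 5 = 39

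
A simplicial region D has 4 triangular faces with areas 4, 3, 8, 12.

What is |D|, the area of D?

4 + 3 + 8 + 12 = 27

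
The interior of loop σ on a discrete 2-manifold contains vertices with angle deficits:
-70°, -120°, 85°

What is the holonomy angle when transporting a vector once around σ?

Holonomy = total enclosed curvature = (-70°) + (-120°) + 85° = -105°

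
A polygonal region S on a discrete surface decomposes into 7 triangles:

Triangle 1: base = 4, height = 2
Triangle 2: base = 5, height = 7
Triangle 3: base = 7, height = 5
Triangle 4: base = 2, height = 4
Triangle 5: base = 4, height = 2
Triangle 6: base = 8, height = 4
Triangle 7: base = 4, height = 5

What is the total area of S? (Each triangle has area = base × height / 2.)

(1/2)×4×2 + (1/2)×5×7 + (1/2)×7×5 + (1/2)×2×4 + (1/2)×4×2 + (1/2)×8×4 + (1/2)×4×5 = 73.0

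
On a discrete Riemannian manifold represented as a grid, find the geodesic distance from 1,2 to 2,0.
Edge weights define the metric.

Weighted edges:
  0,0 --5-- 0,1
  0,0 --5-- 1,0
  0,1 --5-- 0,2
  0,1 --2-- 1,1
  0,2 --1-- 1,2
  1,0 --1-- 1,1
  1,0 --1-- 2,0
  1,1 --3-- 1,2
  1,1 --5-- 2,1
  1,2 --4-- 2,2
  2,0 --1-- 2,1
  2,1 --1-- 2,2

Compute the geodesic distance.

Shortest path: 1,2 → 1,1 → 1,0 → 2,0, total weight = 5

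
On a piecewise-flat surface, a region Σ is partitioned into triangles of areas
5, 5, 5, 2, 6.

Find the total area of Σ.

5 + 5 + 5 + 2 + 6 = 23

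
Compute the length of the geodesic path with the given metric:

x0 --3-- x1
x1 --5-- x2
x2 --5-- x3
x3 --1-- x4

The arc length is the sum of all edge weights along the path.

Arc length = 3 + 5 + 5 + 1 = 14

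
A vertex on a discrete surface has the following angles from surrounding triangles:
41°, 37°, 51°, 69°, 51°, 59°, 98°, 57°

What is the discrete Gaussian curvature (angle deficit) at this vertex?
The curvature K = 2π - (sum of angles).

Sum of angles = 463°. K = 360° - 463° = -103° = -103π/180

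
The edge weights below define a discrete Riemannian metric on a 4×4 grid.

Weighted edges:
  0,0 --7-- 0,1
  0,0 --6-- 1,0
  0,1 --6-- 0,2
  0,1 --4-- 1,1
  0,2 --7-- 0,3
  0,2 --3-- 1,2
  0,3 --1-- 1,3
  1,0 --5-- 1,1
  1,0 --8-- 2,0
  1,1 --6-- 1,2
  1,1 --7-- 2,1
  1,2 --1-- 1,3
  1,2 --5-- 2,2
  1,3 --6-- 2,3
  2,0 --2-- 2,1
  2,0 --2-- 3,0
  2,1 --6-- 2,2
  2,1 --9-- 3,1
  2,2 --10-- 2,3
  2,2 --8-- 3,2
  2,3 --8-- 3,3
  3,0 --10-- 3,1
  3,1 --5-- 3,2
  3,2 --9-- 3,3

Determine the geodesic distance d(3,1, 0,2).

Shortest path: 3,1 → 3,2 → 2,2 → 1,2 → 0,2, total weight = 21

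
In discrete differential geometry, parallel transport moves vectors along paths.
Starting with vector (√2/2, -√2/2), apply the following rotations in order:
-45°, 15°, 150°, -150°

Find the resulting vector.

Total rotation: (-45°) + 15° + 150° + (-150°) = -30°. Final vector: (0.2588, -0.9659)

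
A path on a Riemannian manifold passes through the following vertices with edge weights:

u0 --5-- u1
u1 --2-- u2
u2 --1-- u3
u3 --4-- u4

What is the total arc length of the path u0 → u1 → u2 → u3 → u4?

Arc length = 5 + 2 + 1 + 4 = 12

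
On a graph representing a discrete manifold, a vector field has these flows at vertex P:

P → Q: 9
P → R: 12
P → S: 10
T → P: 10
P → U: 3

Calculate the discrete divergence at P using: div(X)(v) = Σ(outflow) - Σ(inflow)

Divergence = sum of outgoing flows = 9 + 12 + 10 + (-10) + 3 = 24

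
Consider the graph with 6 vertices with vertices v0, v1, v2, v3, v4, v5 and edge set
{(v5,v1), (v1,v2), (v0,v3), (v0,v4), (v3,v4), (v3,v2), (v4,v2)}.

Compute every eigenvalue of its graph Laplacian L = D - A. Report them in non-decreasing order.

Degrees: deg(v0) = 2, deg(v1) = 2, deg(v2) = 3, deg(v3) = 3, deg(v4) = 3, deg(v5) = 1.
L = D − A with rows/columns ordered (v0, v1, v2, v3, v4, v5):
  [ 2,  0,  0, -1, -1,  0]
  [ 0,  2, -1,  0,  0, -1]
  [ 0, -1,  3, -1, -1,  0]
  [-1,  0, -1,  3, -1,  0]
  [-1,  0, -1, -1,  3,  0]
  [ 0, -1,  0,  0,  0,  1]
Characteristic polynomial: det(λI − L) = λ(λ² − 5λ + 2)(λ − 2)(λ − 3)(λ − 4).
Roots: λ = 0; (λ² − 5λ + 2) = 0 ⇒ λ = (5 ± √17)/2 ≈ 0.4384, 4.5616; (λ − 2) = 0 ⇒ λ = 2; (λ − 3) = 0 ⇒ λ = 3; (λ − 4) = 0 ⇒ λ = 4.
(Check: the roots sum (with multiplicity) to 14, matching trace L = Σdeg = 2·7 = 14.)
Laplacian eigenvalues (increasing order): [0.0, 0.4384, 2.0, 3.0, 4.0, 4.5616]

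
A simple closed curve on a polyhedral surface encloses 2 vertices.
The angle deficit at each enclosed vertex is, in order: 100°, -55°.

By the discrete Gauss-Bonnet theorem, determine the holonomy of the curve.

Holonomy = total enclosed curvature = 100° + (-55°) = 45°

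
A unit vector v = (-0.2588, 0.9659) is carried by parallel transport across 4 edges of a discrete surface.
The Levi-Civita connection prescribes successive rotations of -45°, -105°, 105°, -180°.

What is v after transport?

Total rotation: (-45°) + (-105°) + 105° + (-180°) = -225° ≡ 135° (mod 360°). Final vector: (-0.5000, -0.8660)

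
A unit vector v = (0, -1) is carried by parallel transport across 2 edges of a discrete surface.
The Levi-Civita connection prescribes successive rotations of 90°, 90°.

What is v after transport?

Total rotation: 90° + 90° = 180°. Final vector: (0, 1)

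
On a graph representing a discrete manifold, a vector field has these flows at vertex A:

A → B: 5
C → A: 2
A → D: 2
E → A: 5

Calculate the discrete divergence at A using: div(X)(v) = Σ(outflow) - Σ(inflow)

Divergence = sum of outgoing flows = 5 + (-2) + 2 + (-5) = 0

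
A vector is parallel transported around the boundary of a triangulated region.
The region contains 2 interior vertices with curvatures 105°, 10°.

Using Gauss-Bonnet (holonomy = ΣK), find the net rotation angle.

Holonomy = total enclosed curvature = 105° + 10° = 115°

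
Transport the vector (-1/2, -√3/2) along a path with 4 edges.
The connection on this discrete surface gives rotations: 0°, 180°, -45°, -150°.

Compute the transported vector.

Total rotation: 0° + 180° + (-45°) + (-150°) = -15°. Final vector: (-0.7071, -0.7071)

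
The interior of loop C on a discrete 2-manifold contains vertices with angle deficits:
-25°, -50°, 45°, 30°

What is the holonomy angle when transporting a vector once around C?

Holonomy = total enclosed curvature = (-25°) + (-50°) + 45° + 30° = 0°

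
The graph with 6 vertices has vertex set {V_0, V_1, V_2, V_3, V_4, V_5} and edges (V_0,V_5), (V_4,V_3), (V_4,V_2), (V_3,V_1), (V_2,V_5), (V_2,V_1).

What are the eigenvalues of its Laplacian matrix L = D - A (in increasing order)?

Degrees: deg(V_0) = 1, deg(V_1) = 2, deg(V_2) = 3, deg(V_3) = 2, deg(V_4) = 2, deg(V_5) = 2.
L = D − A with rows/columns ordered (V_0, V_1, V_2, V_3, V_4, V_5):
  [ 1,  0,  0,  0,  0, -1]
  [ 0,  2, -1, -1,  0,  0]
  [ 0, -1,  3,  0, -1, -1]
  [ 0, -1,  0,  2, -1,  0]
  [ 0,  0, -1, -1,  2,  0]
  [-1,  0, -1,  0,  0,  2]
Characteristic polynomial: det(λI − L) = λ(λ² − 5λ + 2)(λ − 2)²(λ − 3).
Roots: λ = 0; (λ² − 5λ + 2) = 0 ⇒ λ = (5 ± √17)/2 ≈ 0.4384, 4.5616; (λ − 2) = 0 ⇒ λ = 2 (multiplicity 2); (λ − 3) = 0 ⇒ λ = 3.
(Check: the roots sum (with multiplicity) to 12, matching trace L = Σdeg = 2·6 = 12.)
Laplacian eigenvalues (increasing order): [0.0, 0.4384, 2.0, 2.0, 3.0, 4.5616]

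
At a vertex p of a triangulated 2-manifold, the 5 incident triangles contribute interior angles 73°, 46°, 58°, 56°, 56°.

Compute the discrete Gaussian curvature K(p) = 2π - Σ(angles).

Sum of angles = 289°. K = 360° - 289° = 71° = 71π/180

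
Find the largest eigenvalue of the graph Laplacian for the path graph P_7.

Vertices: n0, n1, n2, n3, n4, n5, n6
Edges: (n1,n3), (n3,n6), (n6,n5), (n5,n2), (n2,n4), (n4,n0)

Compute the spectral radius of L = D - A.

The path graph P_n has Laplacian eigenvalues λ_k = 2 − 2cos(kπ/n), k = 0, 1, …, n−1. Here n = 7:
k=0: 2 − 2cos(0) = 0.0; k=1: 2 − 2cos(π/7) = 0.1981; k=2: 2 − 2cos(2π/7) = 0.753; k=3: 2 − 2cos(3π/7) = 1.555; k=4: 2 − 2cos(4π/7) = 2.445; k=5: 2 − 2cos(5π/7) = 3.247; k=6: 2 − 2cos(6π/7) = 3.8019.
Laplacian eigenvalues: [0.0, 0.1981, 0.753, 1.555, 2.445, 3.247, 3.8019]. Largest eigenvalue (spectral radius) = 3.8019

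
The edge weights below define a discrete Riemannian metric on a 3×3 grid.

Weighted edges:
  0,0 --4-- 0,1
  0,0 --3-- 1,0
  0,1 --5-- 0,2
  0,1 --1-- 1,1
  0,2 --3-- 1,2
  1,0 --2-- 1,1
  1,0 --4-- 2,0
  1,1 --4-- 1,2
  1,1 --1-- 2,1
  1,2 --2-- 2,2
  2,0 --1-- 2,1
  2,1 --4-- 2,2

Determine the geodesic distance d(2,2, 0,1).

Shortest path: 2,2 → 2,1 → 1,1 → 0,1, total weight = 6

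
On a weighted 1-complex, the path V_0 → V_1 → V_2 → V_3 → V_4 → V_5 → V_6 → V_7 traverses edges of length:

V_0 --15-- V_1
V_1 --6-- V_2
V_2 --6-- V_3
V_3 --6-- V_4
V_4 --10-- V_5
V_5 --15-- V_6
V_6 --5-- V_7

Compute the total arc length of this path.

Arc length = 15 + 6 + 6 + 6 + 10 + 15 + 5 = 63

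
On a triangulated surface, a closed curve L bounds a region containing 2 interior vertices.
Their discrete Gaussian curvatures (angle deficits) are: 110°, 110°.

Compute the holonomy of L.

Holonomy = total enclosed curvature = 110° + 110° = 220°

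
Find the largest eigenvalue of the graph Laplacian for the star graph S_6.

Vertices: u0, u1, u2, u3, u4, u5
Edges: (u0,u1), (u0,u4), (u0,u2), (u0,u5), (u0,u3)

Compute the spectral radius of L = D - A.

The star S_6 is the complete bipartite graph K_{1,5} (one hub of degree 5, 5 leaves of degree 1). The Laplacian spectrum of K_{p,q} is 0, p (multiplicity q−1), q (multiplicity p−1), p+q. With p = 1, q = 5: 0 once, 1 with multiplicity 4, and 6 once. (Check: trace L = sum of degrees = 10 = 4·1 + 6.)
Laplacian eigenvalues: [0.0, 1.0, 1.0, 1.0, 1.0, 6.0]. Largest eigenvalue (spectral radius) = 6.0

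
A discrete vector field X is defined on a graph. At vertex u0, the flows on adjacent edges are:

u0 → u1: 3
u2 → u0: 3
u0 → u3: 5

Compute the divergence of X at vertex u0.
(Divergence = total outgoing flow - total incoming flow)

Divergence = sum of outgoing flows = 3 + (-3) + 5 = 5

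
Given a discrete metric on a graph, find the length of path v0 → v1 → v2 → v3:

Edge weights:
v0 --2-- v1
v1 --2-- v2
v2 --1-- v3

Arc length = 2 + 2 + 1 = 5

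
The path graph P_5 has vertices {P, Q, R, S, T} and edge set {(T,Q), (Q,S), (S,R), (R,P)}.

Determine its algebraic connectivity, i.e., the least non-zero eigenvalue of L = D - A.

The path graph P_n has Laplacian eigenvalues λ_k = 2 − 2cos(kπ/n), k = 0, 1, …, n−1. Here n = 5:
k=0: 2 − 2cos(0) = 0.0; k=1: 2 − 2cos(π/5) = 0.382; k=2: 2 − 2cos(2π/5) = 1.382; k=3: 2 − 2cos(3π/5) = 2.618; k=4: 2 − 2cos(4π/5) = 3.618.
Laplacian eigenvalues: [0.0, 0.382, 1.382, 2.618, 3.618]. Algebraic connectivity (smallest non-zero eigenvalue) = 0.382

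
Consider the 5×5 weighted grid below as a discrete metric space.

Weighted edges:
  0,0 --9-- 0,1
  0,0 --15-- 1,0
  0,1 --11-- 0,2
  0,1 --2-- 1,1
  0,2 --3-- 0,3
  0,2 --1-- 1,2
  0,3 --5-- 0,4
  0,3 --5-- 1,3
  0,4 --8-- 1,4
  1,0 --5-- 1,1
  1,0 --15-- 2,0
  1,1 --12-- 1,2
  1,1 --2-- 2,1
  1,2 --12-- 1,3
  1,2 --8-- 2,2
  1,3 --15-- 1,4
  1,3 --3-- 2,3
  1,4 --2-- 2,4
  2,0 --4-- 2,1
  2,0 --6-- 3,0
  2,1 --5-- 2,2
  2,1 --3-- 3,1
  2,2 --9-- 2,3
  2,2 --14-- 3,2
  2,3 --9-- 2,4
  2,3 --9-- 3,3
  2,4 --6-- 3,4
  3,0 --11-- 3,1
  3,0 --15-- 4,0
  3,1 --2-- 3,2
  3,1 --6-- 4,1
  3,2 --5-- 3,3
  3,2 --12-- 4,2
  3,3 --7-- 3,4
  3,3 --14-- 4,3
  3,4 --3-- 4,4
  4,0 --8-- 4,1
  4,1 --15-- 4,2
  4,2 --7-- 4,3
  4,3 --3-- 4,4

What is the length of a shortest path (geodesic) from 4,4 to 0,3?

Shortest path: 4,4 → 3,4 → 2,4 → 1,4 → 0,4 → 0,3, total weight = 24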